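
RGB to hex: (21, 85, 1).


R = 21 → 15 (hex)
G = 85 → 55 (hex)
B = 1 → 01 (hex)
Hex = #155501


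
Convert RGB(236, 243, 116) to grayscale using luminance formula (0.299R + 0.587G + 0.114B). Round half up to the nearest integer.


Gray = 0.299×R + 0.587×G + 0.114×B
Gray = 0.299×236 + 0.587×243 + 0.114×116
Gray = 70.564 + 142.641 + 13.224
Gray = 226.429 → round half up → 226
Gray = 226


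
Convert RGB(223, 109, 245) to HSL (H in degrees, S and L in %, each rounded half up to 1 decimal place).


Normalize: R'=223/255≈0.8745, G'=109/255≈0.4275, B'=245/255≈0.9608
Max=245/255, Min=109/255, Δ=Max-Min=136/255
L = (Max+Min)/2 = (245+109)/510 = 354/510 = 0.69411… → L = 69.4%
L > 0.5 → S = Δ/(2-Max-Min) = 136/(510-245-109) = 136/156 = 0.87179… → S = 87.2%
(the 1/255 factors cancel in S and H, so raw channel differences can be used)
Max is B' → H = 60 × ((R-G)/Δ + 4) = 60 × ((223-109)/136 + 4)
  114/136 + 4 = 0.8382… + 4 = 4.8382…
  H = 60 × 4.8382… = 290.294…° → H = 290.3°
= HSL(290.3°, 87.2%, 69.4%)


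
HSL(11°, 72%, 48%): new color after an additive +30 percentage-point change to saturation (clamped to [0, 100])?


Original S = 72%
Adjustment = +30 percentage points
New S = 72 + (30) = 102
Clamp to [0, 100] → 100
= HSL(11°, 100%, 48%)


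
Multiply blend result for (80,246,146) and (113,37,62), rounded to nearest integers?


Multiply: C = A×B/255, rounded to nearest integer
R: 80×113/255 = 9040/255 ≈ 35.451 → 35
G: 246×37/255 = 9102/255 ≈ 35.694 → 36
B: 146×62/255 = 9052/255 ≈ 35.498 → 35
= RGB(35, 36, 35)


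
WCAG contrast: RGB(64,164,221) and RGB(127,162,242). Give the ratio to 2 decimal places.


Linearize each sRGB channel c=v/255: c/12.92 if c ≤ 0.04045 else ((c+0.055)/1.055)^2.4
L = 0.2126×R_lin + 0.7152×G_lin + 0.0722×B_lin
Color 1 (64,164,221):
  R=64: 64/255≈0.2510 > 0.04045 → ((0.2510+0.055)/1.055)^2.4 ≈ 0.05127
  G=164: 164/255≈0.6431 > 0.04045 → ((0.6431+0.055)/1.055)^2.4 ≈ 0.37124
  B=221: 221/255≈0.8667 > 0.04045 → ((0.8667+0.055)/1.055)^2.4 ≈ 0.72306
  L1 = 0.2126×0.05127 + 0.7152×0.37124 + 0.0722×0.72306 ≈ 0.32861
Color 2 (127,162,242):
  R=127: 127/255≈0.4980 > 0.04045 → ((0.4980+0.055)/1.055)^2.4 ≈ 0.21223
  G=162: 162/255≈0.6353 > 0.04045 → ((0.6353+0.055)/1.055)^2.4 ≈ 0.36131
  B=242: 242/255≈0.9490 > 0.04045 → ((0.9490+0.055)/1.055)^2.4 ≈ 0.88792
  L2 = 0.2126×0.21223 + 0.7152×0.36131 + 0.0722×0.88792 ≈ 0.36763
Lighter = 0.36763, Darker = 0.32861
Ratio = (L_lighter + 0.05) / (L_darker + 0.05)
Ratio = (0.36763 + 0.05) / (0.32861 + 0.05) = 0.41763 / 0.37861 ≈ 1.1031
Ratio ≈ 1.10:1


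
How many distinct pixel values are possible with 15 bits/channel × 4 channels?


Total bits = 15 bits/channel × 4 channels = 60 bits
Distinct pixel values = 2^60
= 1,152,921,504,606,846,976 pixel values


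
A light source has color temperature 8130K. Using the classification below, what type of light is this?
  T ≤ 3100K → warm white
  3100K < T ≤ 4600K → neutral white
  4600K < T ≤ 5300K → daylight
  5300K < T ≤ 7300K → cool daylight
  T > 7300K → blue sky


Temperature: 8130K
8130K > 7300K → blue sky
Classification: blue sky


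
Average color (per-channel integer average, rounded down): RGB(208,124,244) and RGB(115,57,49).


Midpoint: each channel = ⌊(C₁+C₂)/2⌋
R: ⌊(208+115)/2⌋ = 161
G: ⌊(124+57)/2⌋ = 90
B: ⌊(244+49)/2⌋ = 146
= RGB(161, 90, 146)


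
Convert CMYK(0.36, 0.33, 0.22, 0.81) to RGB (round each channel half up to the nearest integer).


R = 255 × (1-C) × (1-K) = 255 × 0.64 × 0.19 = 31.008 → 31
G = 255 × (1-M) × (1-K) = 255 × 0.67 × 0.19 = 32.4615 → 32
B = 255 × (1-Y) × (1-K) = 255 × 0.78 × 0.19 = 37.791 → 38
= RGB(31, 32, 38)


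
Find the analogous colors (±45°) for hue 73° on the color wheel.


Base hue: 73°
Left analog: (73 - 45) mod 360 = 28°
Right analog: (73 + 45) mod 360 = 118°
Analogous hues = 28° and 118°


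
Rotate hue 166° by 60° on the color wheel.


New hue = (H + rotation) mod 360
New hue = (166 + 60) mod 360
= 226 mod 360
= 226°


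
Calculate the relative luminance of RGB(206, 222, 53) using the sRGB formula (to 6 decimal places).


Linearize each channel (sRGB transfer function): c = v/255; c_lin = c/12.92 if c ≤ 0.04045, else ((c+0.055)/1.055)^2.4
  R: 206/255 ≈ 0.807843 > 0.04045 → ((0.807843+0.055)/1.055)^2.4 ≈ 0.617207
  G: 222/255 ≈ 0.870588 > 0.04045 → ((0.870588+0.055)/1.055)^2.4 ≈ 0.730461
  B: 53/255 ≈ 0.207843 > 0.04045 → ((0.207843+0.055)/1.055)^2.4 ≈ 0.035601
R_lin = 0.617207, G_lin = 0.730461, B_lin = 0.035601
L = 0.2126×R + 0.7152×G + 0.0722×B
L = 0.2126×0.617207 + 0.7152×0.730461 + 0.0722×0.035601
L ≈ 0.656214


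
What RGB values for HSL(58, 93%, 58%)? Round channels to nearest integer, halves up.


H=58°, S=0.93, L=0.58
C = (1-|2L-1|)×S = (1-|0.16|)×0.93 = 0.7812
H' = H/60 = 58/60 ≈ 0.9667; X = C×(1-|H' mod 2 - 1|) = 0.75516
m = L - C/2 = 0.58 - 0.3906 = 0.1894
Sector ⌊H'⌋ = 0 → (R',G',B') = (0.7812, 0.75516, 0.0)
RGB = ((R'+m)×255, (G'+m)×255, (B'+m)×255) = (247.503, 240.8628, 48.297)
Round half up → RGB(248, 241, 48)


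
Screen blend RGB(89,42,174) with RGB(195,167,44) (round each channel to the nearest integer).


Screen: C = 255 - (255-A)×(255-B)/255, rounded to nearest integer
R: 255 - (255-89)×(255-195)/255 = 255 - 9960/255 ≈ 255 - 39.059 = 215.941 → 216
G: 255 - (255-42)×(255-167)/255 = 255 - 18744/255 ≈ 255 - 73.506 = 181.494 → 181
B: 255 - (255-174)×(255-44)/255 = 255 - 17091/255 ≈ 255 - 67.024 = 187.976 → 188
= RGB(216, 181, 188)


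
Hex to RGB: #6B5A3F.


6B → 107 (R)
5A → 90 (G)
3F → 63 (B)
= RGB(107, 90, 63)


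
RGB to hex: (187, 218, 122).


R = 187 → BB (hex)
G = 218 → DA (hex)
B = 122 → 7A (hex)
Hex = #BBDA7A


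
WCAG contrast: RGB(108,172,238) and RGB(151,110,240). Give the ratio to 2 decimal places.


Linearize each sRGB channel c=v/255: c/12.92 if c ≤ 0.04045 else ((c+0.055)/1.055)^2.4
L = 0.2126×R_lin + 0.7152×G_lin + 0.0722×B_lin
Color 1 (108,172,238):
  R=108: 108/255≈0.4235 > 0.04045 → ((0.4235+0.055)/1.055)^2.4 ≈ 0.14996
  G=172: 172/255≈0.6745 > 0.04045 → ((0.6745+0.055)/1.055)^2.4 ≈ 0.41254
  B=238: 238/255≈0.9333 > 0.04045 → ((0.9333+0.055)/1.055)^2.4 ≈ 0.85499
  L1 = 0.2126×0.14996 + 0.7152×0.41254 + 0.0722×0.85499 ≈ 0.38866
Color 2 (151,110,240):
  R=151: 151/255≈0.5922 > 0.04045 → ((0.5922+0.055)/1.055)^2.4 ≈ 0.30947
  G=110: 110/255≈0.4314 > 0.04045 → ((0.4314+0.055)/1.055)^2.4 ≈ 0.15593
  B=240: 240/255≈0.9412 > 0.04045 → ((0.9412+0.055)/1.055)^2.4 ≈ 0.87137
  L2 = 0.2126×0.30947 + 0.7152×0.15593 + 0.0722×0.87137 ≈ 0.24022
Lighter = 0.38866, Darker = 0.24022
Ratio = (L_lighter + 0.05) / (L_darker + 0.05)
Ratio = (0.38866 + 0.05) / (0.24022 + 0.05) = 0.43866 / 0.29022 ≈ 1.5115
Ratio ≈ 1.51:1


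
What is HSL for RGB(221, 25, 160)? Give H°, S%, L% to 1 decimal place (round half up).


Normalize: R'=221/255≈0.8667, G'=25/255≈0.0980, B'=160/255≈0.6275
Max=221/255, Min=25/255, Δ=Max-Min=196/255
L = (Max+Min)/2 = (221+25)/510 = 246/510 = 0.48235… → L = 48.2%
L ≤ 0.5 → S = Δ/(Max+Min) = 196/(221+25) = 196/246 = 0.79674… → S = 79.7%
(the 1/255 factors cancel in S and H, so raw channel differences can be used)
Max is R' → H = 60 × (((G-B)/Δ) mod 6) = 60 × (((25-160)/196) mod 6)
  (-135)/196 = -0.6887…; negative, so add 6 → 5.3112…
  H = 60 × 5.3112… = 318.673…° → H = 318.7°
= HSL(318.7°, 79.7%, 48.2%)


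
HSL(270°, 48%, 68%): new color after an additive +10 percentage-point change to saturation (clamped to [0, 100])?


Original S = 48%
Adjustment = +10 percentage points
New S = 48 + (10) = 58
Clamp to [0, 100] → 58
= HSL(270°, 58%, 68%)


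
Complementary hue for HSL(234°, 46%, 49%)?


Complement = opposite side of color wheel = hue + 180°
H' = (234 + 180) mod 360 = 54°
S and L unchanged.
= HSL(54°, 46%, 49%)


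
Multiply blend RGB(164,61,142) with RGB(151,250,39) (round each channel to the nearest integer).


Multiply: C = A×B/255, rounded to nearest integer
R: 164×151/255 = 24764/255 ≈ 97.114 → 97
G: 61×250/255 = 15250/255 ≈ 59.804 → 60
B: 142×39/255 = 5538/255 ≈ 21.718 → 22
= RGB(97, 60, 22)


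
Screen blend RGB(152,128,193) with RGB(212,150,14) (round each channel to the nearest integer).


Screen: C = 255 - (255-A)×(255-B)/255, rounded to nearest integer
R: 255 - (255-152)×(255-212)/255 = 255 - 4429/255 ≈ 255 - 17.369 = 237.631 → 238
G: 255 - (255-128)×(255-150)/255 = 255 - 13335/255 ≈ 255 - 52.294 = 202.706 → 203
B: 255 - (255-193)×(255-14)/255 = 255 - 14942/255 ≈ 255 - 58.596 = 196.404 → 196
= RGB(238, 203, 196)


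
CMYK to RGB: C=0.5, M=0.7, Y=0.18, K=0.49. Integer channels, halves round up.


R = 255 × (1-C) × (1-K) = 255 × 0.50 × 0.51 = 65.025 → 65
G = 255 × (1-M) × (1-K) = 255 × 0.30 × 0.51 = 39.015 → 39
B = 255 × (1-Y) × (1-K) = 255 × 0.82 × 0.51 = 106.641 → 107
= RGB(65, 39, 107)


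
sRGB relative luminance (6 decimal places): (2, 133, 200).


Linearize each channel (sRGB transfer function): c = v/255; c_lin = c/12.92 if c ≤ 0.04045, else ((c+0.055)/1.055)^2.4
  R: 2/255 ≈ 0.007843 ≤ 0.04045 → 0.007843/12.92 ≈ 0.000607
  G: 133/255 ≈ 0.521569 > 0.04045 → ((0.521569+0.055)/1.055)^2.4 ≈ 0.234551
  B: 200/255 ≈ 0.784314 > 0.04045 → ((0.784314+0.055)/1.055)^2.4 ≈ 0.577580
R_lin = 0.000607, G_lin = 0.234551, B_lin = 0.577580
L = 0.2126×R + 0.7152×G + 0.0722×B
L = 0.2126×0.000607 + 0.7152×0.234551 + 0.0722×0.577580
L ≈ 0.209581


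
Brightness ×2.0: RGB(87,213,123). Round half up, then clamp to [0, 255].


Multiply each channel by 2.0, round half up, clamp to [0, 255]
R: 87×2.0 = 174
G: 213×2.0 = 426 → clamp → 255
B: 123×2.0 = 246
= RGB(174, 255, 246)


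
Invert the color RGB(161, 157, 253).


Invert: (255-R, 255-G, 255-B)
R: 255-161 = 94
G: 255-157 = 98
B: 255-253 = 2
= RGB(94, 98, 2)


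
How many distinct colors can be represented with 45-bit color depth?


Colors = 2^bits = 2^45
= 35,184,372,088,832 colors


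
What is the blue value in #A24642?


Color: #A24642
R = A2 = 162
G = 46 = 70
B = 42 = 66
Blue = 66


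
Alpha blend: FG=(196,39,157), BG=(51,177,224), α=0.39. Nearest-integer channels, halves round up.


C = α×F + (1-α)×B, with 1-α = 0.61
R: 0.39×196 + 0.61×51 = 76.44 + 31.11 = 107.55 → 108
G: 0.39×39 + 0.61×177 = 15.21 + 107.97 = 123.18 → 123
B: 0.39×157 + 0.61×224 = 61.23 + 136.64 = 197.87 → 198
= RGB(108, 123, 198)


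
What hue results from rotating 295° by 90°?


New hue = (H + rotation) mod 360
New hue = (295 + 90) mod 360
= 385 mod 360
= 25°


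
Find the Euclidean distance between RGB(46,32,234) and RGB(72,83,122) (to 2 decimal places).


d = √[(R₁-R₂)² + (G₁-G₂)² + (B₁-B₂)²]
d = √[(46-72)² + (32-83)² + (234-122)²]
d = √[676 + 2601 + 12544]
d = √15821
d ≈ 125.78


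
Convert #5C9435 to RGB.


5C → 92 (R)
94 → 148 (G)
35 → 53 (B)
= RGB(92, 148, 53)


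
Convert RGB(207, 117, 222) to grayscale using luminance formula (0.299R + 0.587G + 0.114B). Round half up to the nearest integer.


Gray = 0.299×R + 0.587×G + 0.114×B
Gray = 0.299×207 + 0.587×117 + 0.114×222
Gray = 61.893 + 68.679 + 25.308
Gray = 155.880 → round half up → 156
Gray = 156


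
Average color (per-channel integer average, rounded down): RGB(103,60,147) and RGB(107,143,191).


Midpoint: each channel = ⌊(C₁+C₂)/2⌋
R: ⌊(103+107)/2⌋ = 105
G: ⌊(60+143)/2⌋ = 101
B: ⌊(147+191)/2⌋ = 169
= RGB(105, 101, 169)


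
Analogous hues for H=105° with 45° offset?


Base hue: 105°
Left analog: (105 - 45) mod 360 = 60°
Right analog: (105 + 45) mod 360 = 150°
Analogous hues = 60° and 150°


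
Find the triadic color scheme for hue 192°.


Triadic: equally spaced at 120° intervals
H1 = 192°
H2 = (192 + 120) mod 360 = 312°
H3 = (192 + 240) mod 360 = 72°
Triadic = 192°, 312°, 72°


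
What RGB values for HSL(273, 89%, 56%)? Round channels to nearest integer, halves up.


H=273°, S=0.89, L=0.56
C = (1-|2L-1|)×S = (1-|0.12|)×0.89 = 0.7832
H' = H/60 = 273/60 ≈ 4.5500; X = C×(1-|H' mod 2 - 1|) = 0.43076
m = L - C/2 = 0.56 - 0.3916 = 0.1684
Sector ⌊H'⌋ = 4 → (R',G',B') = (0.43076, 0.0, 0.7832)
RGB = ((R'+m)×255, (G'+m)×255, (B'+m)×255) = (152.7858, 42.942, 242.658)
Round half up → RGB(153, 43, 243)


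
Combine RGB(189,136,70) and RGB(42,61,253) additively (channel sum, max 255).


Additive: each channel = min(255, C₁+C₂)
R: 189+42 = 231 → 231
G: 136+61 = 197 → 197
B: 70+253 = 323 → 255
= RGB(231, 197, 255)


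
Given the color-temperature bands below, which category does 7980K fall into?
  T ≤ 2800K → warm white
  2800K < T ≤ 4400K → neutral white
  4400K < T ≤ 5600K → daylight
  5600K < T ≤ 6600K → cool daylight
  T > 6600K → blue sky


Temperature: 7980K
7980K > 6600K → blue sky
Classification: blue sky


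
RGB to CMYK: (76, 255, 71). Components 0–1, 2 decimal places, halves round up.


R'=76/255≈0.2980, G'=255/255≈1.0000, B'=71/255≈0.2784
K = 1 - max(R',G',B') = 1 - 255/255 = 0/255 = 0 → 0.00
(1-R'-K)/(1-K) simplifies to (max-R)/max with max = 255:
C = (255-76)/255 = 179/255 = 0.70196… → 0.70
M = (255-255)/255 = 0/255 = 0 → 0.00
Y = (255-71)/255 = 184/255 = 0.72156… → 0.72
= CMYK(0.70, 0.00, 0.72, 0.00)


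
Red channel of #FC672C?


Color: #FC672C
R = FC = 252
G = 67 = 103
B = 2C = 44
Red = 252


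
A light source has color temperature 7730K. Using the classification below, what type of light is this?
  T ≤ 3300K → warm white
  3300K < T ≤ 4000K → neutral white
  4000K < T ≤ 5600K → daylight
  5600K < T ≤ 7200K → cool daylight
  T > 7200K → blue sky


Temperature: 7730K
7730K > 7200K → blue sky
Classification: blue sky


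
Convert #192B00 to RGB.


19 → 25 (R)
2B → 43 (G)
00 → 0 (B)
= RGB(25, 43, 0)


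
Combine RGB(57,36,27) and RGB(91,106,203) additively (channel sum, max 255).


Additive: each channel = min(255, C₁+C₂)
R: 57+91 = 148 → 148
G: 36+106 = 142 → 142
B: 27+203 = 230 → 230
= RGB(148, 142, 230)


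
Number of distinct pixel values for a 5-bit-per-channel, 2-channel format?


Total bits = 5 bits/channel × 2 channels = 10 bits
Distinct pixel values = 2^10
= 1,024 pixel values


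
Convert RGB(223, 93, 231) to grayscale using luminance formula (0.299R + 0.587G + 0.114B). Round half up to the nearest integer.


Gray = 0.299×R + 0.587×G + 0.114×B
Gray = 0.299×223 + 0.587×93 + 0.114×231
Gray = 66.677 + 54.591 + 26.334
Gray = 147.602 → round half up → 148
Gray = 148


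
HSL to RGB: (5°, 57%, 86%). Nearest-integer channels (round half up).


H=5°, S=0.57, L=0.86
C = (1-|2L-1|)×S = (1-|0.72|)×0.57 = 0.1596
H' = H/60 = 5/60 ≈ 0.0833; X = C×(1-|H' mod 2 - 1|) = 0.0133
m = L - C/2 = 0.86 - 0.0798 = 0.7802
Sector ⌊H'⌋ = 0 → (R',G',B') = (0.1596, 0.0133, 0.0)
RGB = ((R'+m)×255, (G'+m)×255, (B'+m)×255) = (239.649, 202.3425, 198.951)
Round half up → RGB(240, 202, 199)


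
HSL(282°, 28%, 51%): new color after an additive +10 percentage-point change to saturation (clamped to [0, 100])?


Original S = 28%
Adjustment = +10 percentage points
New S = 28 + (10) = 38
Clamp to [0, 100] → 38
= HSL(282°, 38%, 51%)


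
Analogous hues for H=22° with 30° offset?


Base hue: 22°
Left analog: (22 - 30) mod 360 = 352°
Right analog: (22 + 30) mod 360 = 52°
Analogous hues = 352° and 52°


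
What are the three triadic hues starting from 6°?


Triadic: equally spaced at 120° intervals
H1 = 6°
H2 = (6 + 120) mod 360 = 126°
H3 = (6 + 240) mod 360 = 246°
Triadic = 6°, 126°, 246°


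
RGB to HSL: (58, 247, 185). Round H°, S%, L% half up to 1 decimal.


Normalize: R'=58/255≈0.2275, G'=247/255≈0.9686, B'=185/255≈0.7255
Max=247/255, Min=58/255, Δ=Max-Min=189/255
L = (Max+Min)/2 = (247+58)/510 = 305/510 = 0.59803… → L = 59.8%
L > 0.5 → S = Δ/(2-Max-Min) = 189/(510-247-58) = 189/205 = 0.92195… → S = 92.2%
(the 1/255 factors cancel in S and H, so raw channel differences can be used)
Max is G' → H = 60 × ((B-R)/Δ + 2) = 60 × ((185-58)/189 + 2)
  127/189 + 2 = 0.6719… + 2 = 2.6719…
  H = 60 × 2.6719… = 160.317…° → H = 160.3°
= HSL(160.3°, 92.2%, 59.8%)


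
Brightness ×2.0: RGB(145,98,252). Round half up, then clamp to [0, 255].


Multiply each channel by 2.0, round half up, clamp to [0, 255]
R: 145×2.0 = 290 → clamp → 255
G: 98×2.0 = 196
B: 252×2.0 = 504 → clamp → 255
= RGB(255, 196, 255)


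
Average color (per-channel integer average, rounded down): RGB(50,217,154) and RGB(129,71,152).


Midpoint: each channel = ⌊(C₁+C₂)/2⌋
R: ⌊(50+129)/2⌋ = 89
G: ⌊(217+71)/2⌋ = 144
B: ⌊(154+152)/2⌋ = 153
= RGB(89, 144, 153)


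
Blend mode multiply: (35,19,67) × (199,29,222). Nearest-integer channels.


Multiply: C = A×B/255, rounded to nearest integer
R: 35×199/255 = 6965/255 ≈ 27.314 → 27
G: 19×29/255 = 551/255 ≈ 2.161 → 2
B: 67×222/255 = 14874/255 ≈ 58.329 → 58
= RGB(27, 2, 58)


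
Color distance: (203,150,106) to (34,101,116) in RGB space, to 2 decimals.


d = √[(R₁-R₂)² + (G₁-G₂)² + (B₁-B₂)²]
d = √[(203-34)² + (150-101)² + (106-116)²]
d = √[28561 + 2401 + 100]
d = √31062
d ≈ 176.24


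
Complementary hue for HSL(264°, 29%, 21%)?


Complement = opposite side of color wheel = hue + 180°
H' = (264 + 180) mod 360 = 84°
S and L unchanged.
= HSL(84°, 29%, 21%)


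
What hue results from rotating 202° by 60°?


New hue = (H + rotation) mod 360
New hue = (202 + 60) mod 360
= 262 mod 360
= 262°


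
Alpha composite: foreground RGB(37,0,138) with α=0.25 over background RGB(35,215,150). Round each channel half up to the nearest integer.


C = α×F + (1-α)×B, with 1-α = 0.75
R: 0.25×37 + 0.75×35 = 9.25 + 26.25 = 35.50 → 36
G: 0.25×0 + 0.75×215 = 0.00 + 161.25 = 161.25 → 161
B: 0.25×138 + 0.75×150 = 34.50 + 112.50 = 147.00 → 147
= RGB(36, 161, 147)


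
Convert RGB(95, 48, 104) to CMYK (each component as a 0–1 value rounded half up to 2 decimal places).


R'=95/255≈0.3725, G'=48/255≈0.1882, B'=104/255≈0.4078
K = 1 - max(R',G',B') = 1 - 104/255 = 151/255 = 0.59215… → 0.59
(1-R'-K)/(1-K) simplifies to (max-R)/max with max = 104:
C = (104-95)/104 = 9/104 = 0.08653… → 0.09
M = (104-48)/104 = 56/104 = 0.53846… → 0.54
Y = (104-104)/104 = 0/104 = 0 → 0.00
= CMYK(0.09, 0.54, 0.00, 0.59)


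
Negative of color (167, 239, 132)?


Invert: (255-R, 255-G, 255-B)
R: 255-167 = 88
G: 255-239 = 16
B: 255-132 = 123
= RGB(88, 16, 123)


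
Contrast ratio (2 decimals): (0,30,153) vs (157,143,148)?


Linearize each sRGB channel c=v/255: c/12.92 if c ≤ 0.04045 else ((c+0.055)/1.055)^2.4
L = 0.2126×R_lin + 0.7152×G_lin + 0.0722×B_lin
Color 1 (0,30,153):
  R=0: 0/255≈0.0000 ≤ 0.04045 → 0.0000/12.92 ≈ 0.00000
  G=30: 30/255≈0.1176 > 0.04045 → ((0.1176+0.055)/1.055)^2.4 ≈ 0.01298
  B=153: 153/255≈0.6000 > 0.04045 → ((0.6000+0.055)/1.055)^2.4 ≈ 0.31855
  L1 = 0.2126×0.00000 + 0.7152×0.01298 + 0.0722×0.31855 ≈ 0.03228
Color 2 (157,143,148):
  R=157: 157/255≈0.6157 > 0.04045 → ((0.6157+0.055)/1.055)^2.4 ≈ 0.33716
  G=143: 143/255≈0.5608 > 0.04045 → ((0.5608+0.055)/1.055)^2.4 ≈ 0.27468
  B=148: 148/255≈0.5804 > 0.04045 → ((0.5804+0.055)/1.055)^2.4 ≈ 0.29614
  L2 = 0.2126×0.33716 + 0.7152×0.27468 + 0.0722×0.29614 ≈ 0.28951
Lighter = 0.28951, Darker = 0.03228
Ratio = (L_lighter + 0.05) / (L_darker + 0.05)
Ratio = (0.28951 + 0.05) / (0.03228 + 0.05) = 0.33951 / 0.08228 ≈ 4.1261
Ratio ≈ 4.13:1


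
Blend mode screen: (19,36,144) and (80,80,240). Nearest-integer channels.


Screen: C = 255 - (255-A)×(255-B)/255, rounded to nearest integer
R: 255 - (255-19)×(255-80)/255 = 255 - 41300/255 ≈ 255 - 161.961 = 93.039 → 93
G: 255 - (255-36)×(255-80)/255 = 255 - 38325/255 ≈ 255 - 150.294 = 104.706 → 105
B: 255 - (255-144)×(255-240)/255 = 255 - 1665/255 ≈ 255 - 6.529 = 248.471 → 248
= RGB(93, 105, 248)


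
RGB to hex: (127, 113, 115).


R = 127 → 7F (hex)
G = 113 → 71 (hex)
B = 115 → 73 (hex)
Hex = #7F7173


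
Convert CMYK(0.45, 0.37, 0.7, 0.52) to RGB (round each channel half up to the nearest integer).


R = 255 × (1-C) × (1-K) = 255 × 0.55 × 0.48 = 67.32 → 67
G = 255 × (1-M) × (1-K) = 255 × 0.63 × 0.48 = 77.112 → 77
B = 255 × (1-Y) × (1-K) = 255 × 0.30 × 0.48 = 36.72 → 37
= RGB(67, 77, 37)


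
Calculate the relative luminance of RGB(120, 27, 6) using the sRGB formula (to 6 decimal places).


Linearize each channel (sRGB transfer function): c = v/255; c_lin = c/12.92 if c ≤ 0.04045, else ((c+0.055)/1.055)^2.4
  R: 120/255 ≈ 0.470588 > 0.04045 → ((0.470588+0.055)/1.055)^2.4 ≈ 0.187821
  G: 27/255 ≈ 0.105882 > 0.04045 → ((0.105882+0.055)/1.055)^2.4 ≈ 0.010960
  B: 6/255 ≈ 0.023529 ≤ 0.04045 → 0.023529/12.92 ≈ 0.001821
R_lin = 0.187821, G_lin = 0.010960, B_lin = 0.001821
L = 0.2126×R + 0.7152×G + 0.0722×B
L = 0.2126×0.187821 + 0.7152×0.010960 + 0.0722×0.001821
L ≈ 0.047901


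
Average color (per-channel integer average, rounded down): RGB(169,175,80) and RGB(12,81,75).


Midpoint: each channel = ⌊(C₁+C₂)/2⌋
R: ⌊(169+12)/2⌋ = 90
G: ⌊(175+81)/2⌋ = 128
B: ⌊(80+75)/2⌋ = 77
= RGB(90, 128, 77)


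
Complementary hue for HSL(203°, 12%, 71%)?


Complement = opposite side of color wheel = hue + 180°
H' = (203 + 180) mod 360 = 23°
S and L unchanged.
= HSL(23°, 12%, 71%)


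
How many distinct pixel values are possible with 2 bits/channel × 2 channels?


Total bits = 2 bits/channel × 2 channels = 4 bits
Distinct pixel values = 2^4
= 16 pixel values


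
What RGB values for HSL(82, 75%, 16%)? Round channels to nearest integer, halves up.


H=82°, S=0.75, L=0.16
C = (1-|2L-1|)×S = (1-|-0.68|)×0.75 = 0.24
H' = H/60 = 82/60 ≈ 1.3667; X = C×(1-|H' mod 2 - 1|) = 0.152
m = L - C/2 = 0.16 - 0.12 = 0.04
Sector ⌊H'⌋ = 1 → (R',G',B') = (0.152, 0.24, 0.0)
RGB = ((R'+m)×255, (G'+m)×255, (B'+m)×255) = (48.96, 71.4, 10.2)
Round half up → RGB(49, 71, 10)


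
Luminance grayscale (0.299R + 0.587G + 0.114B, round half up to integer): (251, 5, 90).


Gray = 0.299×R + 0.587×G + 0.114×B
Gray = 0.299×251 + 0.587×5 + 0.114×90
Gray = 75.049 + 2.935 + 10.260
Gray = 88.244 → round half up → 88
Gray = 88


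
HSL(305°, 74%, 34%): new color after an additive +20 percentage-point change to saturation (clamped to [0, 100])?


Original S = 74%
Adjustment = +20 percentage points
New S = 74 + (20) = 94
Clamp to [0, 100] → 94
= HSL(305°, 94%, 34%)


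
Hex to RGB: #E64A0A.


E6 → 230 (R)
4A → 74 (G)
0A → 10 (B)
= RGB(230, 74, 10)


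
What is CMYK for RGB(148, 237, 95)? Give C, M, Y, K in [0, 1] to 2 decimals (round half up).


R'=148/255≈0.5804, G'=237/255≈0.9294, B'=95/255≈0.3725
K = 1 - max(R',G',B') = 1 - 237/255 = 18/255 = 0.07058… → 0.07
(1-R'-K)/(1-K) simplifies to (max-R)/max with max = 237:
C = (237-148)/237 = 89/237 = 0.37552… → 0.38
M = (237-237)/237 = 0/237 = 0 → 0.00
Y = (237-95)/237 = 142/237 = 0.59915… → 0.60
= CMYK(0.38, 0.00, 0.60, 0.07)


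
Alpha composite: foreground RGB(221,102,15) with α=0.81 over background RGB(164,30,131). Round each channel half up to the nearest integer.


C = α×F + (1-α)×B, with 1-α = 0.19
R: 0.81×221 + 0.19×164 = 179.01 + 31.16 = 210.17 → 210
G: 0.81×102 + 0.19×30 = 82.62 + 5.70 = 88.32 → 88
B: 0.81×15 + 0.19×131 = 12.15 + 24.89 = 37.04 → 37
= RGB(210, 88, 37)


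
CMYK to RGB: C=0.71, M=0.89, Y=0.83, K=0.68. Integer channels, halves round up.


R = 255 × (1-C) × (1-K) = 255 × 0.29 × 0.32 = 23.664 → 24
G = 255 × (1-M) × (1-K) = 255 × 0.11 × 0.32 = 8.976 → 9
B = 255 × (1-Y) × (1-K) = 255 × 0.17 × 0.32 = 13.872 → 14
= RGB(24, 9, 14)


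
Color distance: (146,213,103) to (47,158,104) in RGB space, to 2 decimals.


d = √[(R₁-R₂)² + (G₁-G₂)² + (B₁-B₂)²]
d = √[(146-47)² + (213-158)² + (103-104)²]
d = √[9801 + 3025 + 1]
d = √12827
d ≈ 113.26


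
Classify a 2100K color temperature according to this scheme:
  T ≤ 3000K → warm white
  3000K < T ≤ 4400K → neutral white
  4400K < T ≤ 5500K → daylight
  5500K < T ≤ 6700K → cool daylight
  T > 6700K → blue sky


Temperature: 2100K
2100K ≤ 3000K → warm white
Classification: warm white


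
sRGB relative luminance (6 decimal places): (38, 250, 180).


Linearize each channel (sRGB transfer function): c = v/255; c_lin = c/12.92 if c ≤ 0.04045, else ((c+0.055)/1.055)^2.4
  R: 38/255 ≈ 0.149020 > 0.04045 → ((0.149020+0.055)/1.055)^2.4 ≈ 0.019382
  G: 250/255 ≈ 0.980392 > 0.04045 → ((0.980392+0.055)/1.055)^2.4 ≈ 0.955973
  B: 180/255 ≈ 0.705882 > 0.04045 → ((0.705882+0.055)/1.055)^2.4 ≈ 0.456411
R_lin = 0.019382, G_lin = 0.955973, B_lin = 0.456411
L = 0.2126×R + 0.7152×G + 0.0722×B
L = 0.2126×0.019382 + 0.7152×0.955973 + 0.0722×0.456411
L ≈ 0.720786


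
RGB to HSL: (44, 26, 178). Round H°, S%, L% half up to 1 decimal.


Normalize: R'=44/255≈0.1725, G'=26/255≈0.1020, B'=178/255≈0.6980
Max=178/255, Min=26/255, Δ=Max-Min=152/255
L = (Max+Min)/2 = (178+26)/510 = 204/510 = 0.4 → L = 40.0%
L ≤ 0.5 → S = Δ/(Max+Min) = 152/(178+26) = 152/204 = 0.74509… → S = 74.5%
(the 1/255 factors cancel in S and H, so raw channel differences can be used)
Max is B' → H = 60 × ((R-G)/Δ + 4) = 60 × ((44-26)/152 + 4)
  18/152 + 4 = 0.1184… + 4 = 4.1184…
  H = 60 × 4.1184… = 247.105…° → H = 247.1°
= HSL(247.1°, 74.5%, 40.0%)


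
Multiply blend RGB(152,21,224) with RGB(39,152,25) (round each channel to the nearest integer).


Multiply: C = A×B/255, rounded to nearest integer
R: 152×39/255 = 5928/255 ≈ 23.247 → 23
G: 21×152/255 = 3192/255 ≈ 12.518 → 13
B: 224×25/255 = 5600/255 ≈ 21.961 → 22
= RGB(23, 13, 22)


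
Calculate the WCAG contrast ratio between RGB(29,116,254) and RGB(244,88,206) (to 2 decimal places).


Linearize each sRGB channel c=v/255: c/12.92 if c ≤ 0.04045 else ((c+0.055)/1.055)^2.4
L = 0.2126×R_lin + 0.7152×G_lin + 0.0722×B_lin
Color 1 (29,116,254):
  R=29: 29/255≈0.1137 > 0.04045 → ((0.1137+0.055)/1.055)^2.4 ≈ 0.01229
  G=116: 116/255≈0.4549 > 0.04045 → ((0.4549+0.055)/1.055)^2.4 ≈ 0.17465
  B=254: 254/255≈0.9961 > 0.04045 → ((0.9961+0.055)/1.055)^2.4 ≈ 0.99110
  L1 = 0.2126×0.01229 + 0.7152×0.17465 + 0.0722×0.99110 ≈ 0.19908
Color 2 (244,88,206):
  R=244: 244/255≈0.9569 > 0.04045 → ((0.9569+0.055)/1.055)^2.4 ≈ 0.90466
  G=88: 88/255≈0.3451 > 0.04045 → ((0.3451+0.055)/1.055)^2.4 ≈ 0.09759
  B=206: 206/255≈0.8078 > 0.04045 → ((0.8078+0.055)/1.055)^2.4 ≈ 0.61721
  L2 = 0.2126×0.90466 + 0.7152×0.09759 + 0.0722×0.61721 ≈ 0.30669
Lighter = 0.30669, Darker = 0.19908
Ratio = (L_lighter + 0.05) / (L_darker + 0.05)
Ratio = (0.30669 + 0.05) / (0.19908 + 0.05) = 0.35669 / 0.24908 ≈ 1.4320
Ratio ≈ 1.43:1


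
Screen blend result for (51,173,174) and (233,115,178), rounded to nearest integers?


Screen: C = 255 - (255-A)×(255-B)/255, rounded to nearest integer
R: 255 - (255-51)×(255-233)/255 = 255 - 4488/255 ≈ 255 - 17.600 = 237.400 → 237
G: 255 - (255-173)×(255-115)/255 = 255 - 11480/255 ≈ 255 - 45.020 = 209.980 → 210
B: 255 - (255-174)×(255-178)/255 = 255 - 6237/255 ≈ 255 - 24.459 = 230.541 → 231
= RGB(237, 210, 231)


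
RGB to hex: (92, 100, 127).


R = 92 → 5C (hex)
G = 100 → 64 (hex)
B = 127 → 7F (hex)
Hex = #5C647F


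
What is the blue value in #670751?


Color: #670751
R = 67 = 103
G = 07 = 7
B = 51 = 81
Blue = 81


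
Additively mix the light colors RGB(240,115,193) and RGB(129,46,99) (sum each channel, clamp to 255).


Additive: each channel = min(255, C₁+C₂)
R: 240+129 = 369 → 255
G: 115+46 = 161 → 161
B: 193+99 = 292 → 255
= RGB(255, 161, 255)


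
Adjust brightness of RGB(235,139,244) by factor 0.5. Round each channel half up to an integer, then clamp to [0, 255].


Multiply each channel by 0.5, round half up, clamp to [0, 255]
R: 235×0.5 = 117.5 → round → 118
G: 139×0.5 = 69.5 → round → 70
B: 244×0.5 = 122
= RGB(118, 70, 122)


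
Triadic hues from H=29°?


Triadic: equally spaced at 120° intervals
H1 = 29°
H2 = (29 + 120) mod 360 = 149°
H3 = (29 + 240) mod 360 = 269°
Triadic = 29°, 149°, 269°


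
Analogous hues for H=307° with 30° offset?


Base hue: 307°
Left analog: (307 - 30) mod 360 = 277°
Right analog: (307 + 30) mod 360 = 337°
Analogous hues = 277° and 337°


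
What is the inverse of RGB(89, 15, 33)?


Invert: (255-R, 255-G, 255-B)
R: 255-89 = 166
G: 255-15 = 240
B: 255-33 = 222
= RGB(166, 240, 222)


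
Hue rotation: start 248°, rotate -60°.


New hue = (H + rotation) mod 360
New hue = (248 -60) mod 360
= 188 mod 360
= 188°


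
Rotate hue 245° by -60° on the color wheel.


New hue = (H + rotation) mod 360
New hue = (245 -60) mod 360
= 185 mod 360
= 185°


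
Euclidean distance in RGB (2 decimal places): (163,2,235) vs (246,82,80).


d = √[(R₁-R₂)² + (G₁-G₂)² + (B₁-B₂)²]
d = √[(163-246)² + (2-82)² + (235-80)²]
d = √[6889 + 6400 + 24025]
d = √37314
d ≈ 193.17


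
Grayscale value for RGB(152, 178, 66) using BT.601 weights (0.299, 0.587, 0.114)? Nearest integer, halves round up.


Gray = 0.299×R + 0.587×G + 0.114×B
Gray = 0.299×152 + 0.587×178 + 0.114×66
Gray = 45.448 + 104.486 + 7.524
Gray = 157.458 → round half up → 157
Gray = 157


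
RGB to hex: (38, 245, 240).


R = 38 → 26 (hex)
G = 245 → F5 (hex)
B = 240 → F0 (hex)
Hex = #26F5F0


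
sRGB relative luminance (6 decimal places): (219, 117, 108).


Linearize each channel (sRGB transfer function): c = v/255; c_lin = c/12.92 if c ≤ 0.04045, else ((c+0.055)/1.055)^2.4
  R: 219/255 ≈ 0.858824 > 0.04045 → ((0.858824+0.055)/1.055)^2.4 ≈ 0.708376
  G: 117/255 ≈ 0.458824 > 0.04045 → ((0.458824+0.055)/1.055)^2.4 ≈ 0.177888
  B: 108/255 ≈ 0.423529 > 0.04045 → ((0.423529+0.055)/1.055)^2.4 ≈ 0.149960
R_lin = 0.708376, G_lin = 0.177888, B_lin = 0.149960
L = 0.2126×R + 0.7152×G + 0.0722×B
L = 0.2126×0.708376 + 0.7152×0.177888 + 0.0722×0.149960
L ≈ 0.288654


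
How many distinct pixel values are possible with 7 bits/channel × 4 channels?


Total bits = 7 bits/channel × 4 channels = 28 bits
Distinct pixel values = 2^28
= 268,435,456 pixel values


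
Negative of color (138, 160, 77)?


Invert: (255-R, 255-G, 255-B)
R: 255-138 = 117
G: 255-160 = 95
B: 255-77 = 178
= RGB(117, 95, 178)


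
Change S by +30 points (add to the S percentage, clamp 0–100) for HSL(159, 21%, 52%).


Original S = 21%
Adjustment = +30 percentage points
New S = 21 + (30) = 51
Clamp to [0, 100] → 51
= HSL(159°, 51%, 52%)


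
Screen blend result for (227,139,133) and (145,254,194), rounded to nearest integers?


Screen: C = 255 - (255-A)×(255-B)/255, rounded to nearest integer
R: 255 - (255-227)×(255-145)/255 = 255 - 3080/255 ≈ 255 - 12.078 = 242.922 → 243
G: 255 - (255-139)×(255-254)/255 = 255 - 116/255 ≈ 255 - 0.455 = 254.545 → 255
B: 255 - (255-133)×(255-194)/255 = 255 - 7442/255 ≈ 255 - 29.184 = 225.816 → 226
= RGB(243, 255, 226)


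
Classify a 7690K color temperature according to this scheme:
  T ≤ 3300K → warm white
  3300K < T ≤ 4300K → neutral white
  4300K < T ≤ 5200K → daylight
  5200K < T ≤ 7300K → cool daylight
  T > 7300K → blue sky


Temperature: 7690K
7690K > 7300K → blue sky
Classification: blue sky


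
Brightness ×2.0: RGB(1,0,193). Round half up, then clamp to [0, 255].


Multiply each channel by 2.0, round half up, clamp to [0, 255]
R: 1×2.0 = 2
G: 0×2.0 = 0
B: 193×2.0 = 386 → clamp → 255
= RGB(2, 0, 255)


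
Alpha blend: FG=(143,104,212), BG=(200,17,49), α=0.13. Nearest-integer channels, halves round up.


C = α×F + (1-α)×B, with 1-α = 0.87
R: 0.13×143 + 0.87×200 = 18.59 + 174.00 = 192.59 → 193
G: 0.13×104 + 0.87×17 = 13.52 + 14.79 = 28.31 → 28
B: 0.13×212 + 0.87×49 = 27.56 + 42.63 = 70.19 → 70
= RGB(193, 28, 70)


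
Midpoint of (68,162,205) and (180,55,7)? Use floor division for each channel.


Midpoint: each channel = ⌊(C₁+C₂)/2⌋
R: ⌊(68+180)/2⌋ = 124
G: ⌊(162+55)/2⌋ = 108
B: ⌊(205+7)/2⌋ = 106
= RGB(124, 108, 106)


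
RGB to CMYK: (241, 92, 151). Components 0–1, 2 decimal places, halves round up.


R'=241/255≈0.9451, G'=92/255≈0.3608, B'=151/255≈0.5922
K = 1 - max(R',G',B') = 1 - 241/255 = 14/255 = 0.05490… → 0.05
(1-R'-K)/(1-K) simplifies to (max-R)/max with max = 241:
C = (241-241)/241 = 0/241 = 0 → 0.00
M = (241-92)/241 = 149/241 = 0.61825… → 0.62
Y = (241-151)/241 = 90/241 = 0.37344… → 0.37
= CMYK(0.00, 0.62, 0.37, 0.05)


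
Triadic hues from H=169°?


Triadic: equally spaced at 120° intervals
H1 = 169°
H2 = (169 + 120) mod 360 = 289°
H3 = (169 + 240) mod 360 = 49°
Triadic = 169°, 289°, 49°


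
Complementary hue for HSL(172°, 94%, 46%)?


Complement = opposite side of color wheel = hue + 180°
H' = (172 + 180) mod 360 = 352°
S and L unchanged.
= HSL(352°, 94%, 46%)


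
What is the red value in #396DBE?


Color: #396DBE
R = 39 = 57
G = 6D = 109
B = BE = 190
Red = 57


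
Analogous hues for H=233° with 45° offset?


Base hue: 233°
Left analog: (233 - 45) mod 360 = 188°
Right analog: (233 + 45) mod 360 = 278°
Analogous hues = 188° and 278°


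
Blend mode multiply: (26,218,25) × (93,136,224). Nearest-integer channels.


Multiply: C = A×B/255, rounded to nearest integer
R: 26×93/255 = 2418/255 ≈ 9.482 → 9
G: 218×136/255 = 29648/255 ≈ 116.267 → 116
B: 25×224/255 = 5600/255 ≈ 21.961 → 22
= RGB(9, 116, 22)


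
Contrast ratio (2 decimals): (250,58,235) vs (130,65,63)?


Linearize each sRGB channel c=v/255: c/12.92 if c ≤ 0.04045 else ((c+0.055)/1.055)^2.4
L = 0.2126×R_lin + 0.7152×G_lin + 0.0722×B_lin
Color 1 (250,58,235):
  R=250: 250/255≈0.9804 > 0.04045 → ((0.9804+0.055)/1.055)^2.4 ≈ 0.95597
  G=58: 58/255≈0.2275 > 0.04045 → ((0.2275+0.055)/1.055)^2.4 ≈ 0.04231
  B=235: 235/255≈0.9216 > 0.04045 → ((0.9216+0.055)/1.055)^2.4 ≈ 0.83077
  L1 = 0.2126×0.95597 + 0.7152×0.04231 + 0.0722×0.83077 ≈ 0.29348
Color 2 (130,65,63):
  R=130: 130/255≈0.5098 > 0.04045 → ((0.5098+0.055)/1.055)^2.4 ≈ 0.22323
  G=65: 65/255≈0.2549 > 0.04045 → ((0.2549+0.055)/1.055)^2.4 ≈ 0.05286
  B=63: 63/255≈0.2471 > 0.04045 → ((0.2471+0.055)/1.055)^2.4 ≈ 0.04971
  L2 = 0.2126×0.22323 + 0.7152×0.05286 + 0.0722×0.04971 ≈ 0.08885
Lighter = 0.29348, Darker = 0.08885
Ratio = (L_lighter + 0.05) / (L_darker + 0.05)
Ratio = (0.29348 + 0.05) / (0.08885 + 0.05) = 0.34348 / 0.13885 ≈ 2.4737
Ratio ≈ 2.47:1


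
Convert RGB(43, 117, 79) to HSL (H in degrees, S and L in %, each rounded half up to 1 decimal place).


Normalize: R'=43/255≈0.1686, G'=117/255≈0.4588, B'=79/255≈0.3098
Max=117/255, Min=43/255, Δ=Max-Min=74/255
L = (Max+Min)/2 = (117+43)/510 = 160/510 = 0.31372… → L = 31.4%
L ≤ 0.5 → S = Δ/(Max+Min) = 74/(117+43) = 74/160 = 0.4625 → S = 46.3%
(the 1/255 factors cancel in S and H, so raw channel differences can be used)
Max is G' → H = 60 × ((B-R)/Δ + 2) = 60 × ((79-43)/74 + 2)
  36/74 + 2 = 0.4864… + 2 = 2.4864…
  H = 60 × 2.4864… = 149.189…° → H = 149.2°
= HSL(149.2°, 46.3%, 31.4%)


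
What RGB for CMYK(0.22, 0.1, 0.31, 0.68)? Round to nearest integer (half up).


R = 255 × (1-C) × (1-K) = 255 × 0.78 × 0.32 = 63.648 → 64
G = 255 × (1-M) × (1-K) = 255 × 0.90 × 0.32 = 73.44 → 73
B = 255 × (1-Y) × (1-K) = 255 × 0.69 × 0.32 = 56.304 → 56
= RGB(64, 73, 56)


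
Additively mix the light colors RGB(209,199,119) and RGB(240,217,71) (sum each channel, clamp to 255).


Additive: each channel = min(255, C₁+C₂)
R: 209+240 = 449 → 255
G: 199+217 = 416 → 255
B: 119+71 = 190 → 190
= RGB(255, 255, 190)


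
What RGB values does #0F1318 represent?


0F → 15 (R)
13 → 19 (G)
18 → 24 (B)
= RGB(15, 19, 24)


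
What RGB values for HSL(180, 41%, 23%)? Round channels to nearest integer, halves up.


H=180°, S=0.41, L=0.23
C = (1-|2L-1|)×S = (1-|-0.54|)×0.41 = 0.1886
H' = H/60 = 180/60 ≈ 3.0000; X = C×(1-|H' mod 2 - 1|) = 0.1886
m = L - C/2 = 0.23 - 0.0943 = 0.1357
Sector ⌊H'⌋ = 3 → (R',G',B') = (0.0, 0.1886, 0.1886)
RGB = ((R'+m)×255, (G'+m)×255, (B'+m)×255) = (34.6035, 82.6965, 82.6965)
Round half up → RGB(35, 83, 83)


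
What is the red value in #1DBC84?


Color: #1DBC84
R = 1D = 29
G = BC = 188
B = 84 = 132
Red = 29


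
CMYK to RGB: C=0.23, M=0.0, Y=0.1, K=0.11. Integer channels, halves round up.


R = 255 × (1-C) × (1-K) = 255 × 0.77 × 0.89 = 174.7515 → 175
G = 255 × (1-M) × (1-K) = 255 × 1.00 × 0.89 = 226.95 → 227
B = 255 × (1-Y) × (1-K) = 255 × 0.90 × 0.89 = 204.255 → 204
= RGB(175, 227, 204)


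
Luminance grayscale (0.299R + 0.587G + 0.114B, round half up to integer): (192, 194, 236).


Gray = 0.299×R + 0.587×G + 0.114×B
Gray = 0.299×192 + 0.587×194 + 0.114×236
Gray = 57.408 + 113.878 + 26.904
Gray = 198.190 → round half up → 198
Gray = 198


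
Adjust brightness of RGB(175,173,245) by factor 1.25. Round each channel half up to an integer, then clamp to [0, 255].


Multiply each channel by 1.25, round half up, clamp to [0, 255]
R: 175×1.25 = 218.75 → round → 219
G: 173×1.25 = 216.25 → round → 216
B: 245×1.25 = 306.25 → round → 306 → clamp → 255
= RGB(219, 216, 255)


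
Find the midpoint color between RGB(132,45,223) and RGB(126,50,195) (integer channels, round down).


Midpoint: each channel = ⌊(C₁+C₂)/2⌋
R: ⌊(132+126)/2⌋ = 129
G: ⌊(45+50)/2⌋ = 47
B: ⌊(223+195)/2⌋ = 209
= RGB(129, 47, 209)


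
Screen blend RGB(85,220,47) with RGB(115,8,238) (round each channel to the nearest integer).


Screen: C = 255 - (255-A)×(255-B)/255, rounded to nearest integer
R: 255 - (255-85)×(255-115)/255 = 255 - 23800/255 ≈ 255 - 93.333 = 161.667 → 162
G: 255 - (255-220)×(255-8)/255 = 255 - 8645/255 ≈ 255 - 33.902 = 221.098 → 221
B: 255 - (255-47)×(255-238)/255 = 255 - 3536/255 ≈ 255 - 13.867 = 241.133 → 241
= RGB(162, 221, 241)


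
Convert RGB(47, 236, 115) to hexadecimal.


R = 47 → 2F (hex)
G = 236 → EC (hex)
B = 115 → 73 (hex)
Hex = #2FEC73


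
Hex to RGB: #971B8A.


97 → 151 (R)
1B → 27 (G)
8A → 138 (B)
= RGB(151, 27, 138)


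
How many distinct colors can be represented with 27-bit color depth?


Colors = 2^bits = 2^27
= 134,217,728 colors


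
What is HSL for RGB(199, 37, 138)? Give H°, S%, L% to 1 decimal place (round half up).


Normalize: R'=199/255≈0.7804, G'=37/255≈0.1451, B'=138/255≈0.5412
Max=199/255, Min=37/255, Δ=Max-Min=162/255
L = (Max+Min)/2 = (199+37)/510 = 236/510 = 0.46274… → L = 46.3%
L ≤ 0.5 → S = Δ/(Max+Min) = 162/(199+37) = 162/236 = 0.68644… → S = 68.6%
(the 1/255 factors cancel in S and H, so raw channel differences can be used)
Max is R' → H = 60 × (((G-B)/Δ) mod 6) = 60 × (((37-138)/162) mod 6)
  (-101)/162 = -0.6234…; negative, so add 6 → 5.3765…
  H = 60 × 5.3765… = 322.592…° → H = 322.6°
= HSL(322.6°, 68.6%, 46.3%)


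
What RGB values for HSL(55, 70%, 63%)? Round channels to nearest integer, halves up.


H=55°, S=0.70, L=0.63
C = (1-|2L-1|)×S = (1-|0.26|)×0.70 = 0.518
H' = H/60 = 55/60 ≈ 0.9167; X = C×(1-|H' mod 2 - 1|) ≈ 0.4748
m = L - C/2 = 0.63 - 0.259 = 0.371
Sector ⌊H'⌋ = 0 → (R',G',B') = (0.518, ≈0.4748, 0.0)
RGB = ((R'+m)×255, (G'+m)×255, (B'+m)×255) = (226.695, 215.6875, 94.605)
Round half up → RGB(227, 216, 95)
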